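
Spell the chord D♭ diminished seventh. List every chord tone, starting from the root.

D♭ diminished seventh is a diminished seventh built on Db.
Db — root
Fb — minor 3rd
Abb — diminished 5th
Cbb — diminished 7th

Db Fb Abb Cbb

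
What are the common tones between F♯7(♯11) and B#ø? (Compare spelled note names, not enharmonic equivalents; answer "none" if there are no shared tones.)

F♯7(♯11): F# A# C# E B#
B#ø: B# D# F# A#
Common to both → F#, A#, B#.

F#, A#, B#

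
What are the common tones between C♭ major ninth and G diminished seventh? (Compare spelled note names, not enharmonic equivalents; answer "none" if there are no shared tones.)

B-flat, D-flat

C♭ major ninth = C-flat, E-flat, G-flat, B-flat, D-flat.
G diminished seventh = G, B-flat, D-flat, F-flat.
Shared: B-flat, D-flat.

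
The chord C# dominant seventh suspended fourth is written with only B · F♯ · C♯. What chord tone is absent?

The full C# dominant seventh suspended fourth chord is C♯, F♯, G♯, B.
Comparing with the voicing, the perfect 5th (5th) — G♯ — is absent.

G♯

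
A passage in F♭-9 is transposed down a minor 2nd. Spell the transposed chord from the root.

Transposed root: Fb → Eb (minor 2nd down). So we spell Eb minor ninth:
- root: Eb
- minor 3rd: Gb
- perfect 5th: Bb
- minor 7th: Db
- major 9th: F

Eb – Gb – Bb – Db – F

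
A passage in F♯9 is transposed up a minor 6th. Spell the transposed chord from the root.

D F♯ A C E

Transposed root: F♯ → D (minor 6th up). So we spell D dominant ninth:
root → D
3rd (major 3rd) → F♯
5th (perfect 5th) → A
7th (minor 7th) → C
9th (major 9th) → E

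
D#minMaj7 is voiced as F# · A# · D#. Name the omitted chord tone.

D#minMaj7 = D#, F#, A#, C##. The voicing lacks the 7th (major 7th), C##.

C##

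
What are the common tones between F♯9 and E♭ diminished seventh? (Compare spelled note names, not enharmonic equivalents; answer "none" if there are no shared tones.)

none

F♯9: F# A# C# E G#
E♭ diminished seventh: Eb Gb Bbb Dbb
Common to both → none.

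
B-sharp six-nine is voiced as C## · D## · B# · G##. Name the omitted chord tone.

B-sharp six-nine = B#, D##, F##, G##, C##. The voicing lacks the 5th (perfect 5th), F##.

F##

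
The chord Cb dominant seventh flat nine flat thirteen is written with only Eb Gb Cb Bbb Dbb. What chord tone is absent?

Cb dominant seventh flat nine flat thirteen = Cb, Eb, Gb, Bbb, Dbb, Abb. The voicing lacks the 13th (minor 13th), Abb.

Abb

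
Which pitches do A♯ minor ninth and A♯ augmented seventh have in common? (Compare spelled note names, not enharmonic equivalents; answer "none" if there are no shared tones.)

A-sharp – G-sharp

A♯ minor ninth: A-sharp C-sharp E-sharp G-sharp B-sharp
A♯ augmented seventh: A-sharp C-double-sharp E-double-sharp G-sharp
Common to both → A-sharp, G-sharp.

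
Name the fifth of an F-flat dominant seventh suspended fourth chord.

Root of F-flat dominant seventh suspended fourth = Fb. The 5th is a perfect 5th: Fb up a perfect 5th → Cb.

Cb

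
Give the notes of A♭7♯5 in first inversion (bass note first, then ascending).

C E Gb Ab

A♭7♯5 = Ab–C–E–Gb; first inversion → third (C) lowest.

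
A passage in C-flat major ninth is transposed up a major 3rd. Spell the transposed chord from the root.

A major 3rd up from C♭ is E♭, so the new chord is E♭ major ninth.
- root: E♭
- major 3rd: G
- perfect 5th: B♭
- major 7th: D
- major 9th: F

E♭, G, B♭, D, F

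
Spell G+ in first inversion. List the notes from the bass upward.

B – D# – G

G+ = G–B–D#; first inversion → third (B) lowest.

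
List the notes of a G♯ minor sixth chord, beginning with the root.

G-sharp  B  D-sharp  E-sharp

G♯ minor sixth: minor sixth on G-sharp.
- root: G-sharp
- minor 3rd: B
- perfect 5th: D-sharp
- major 6th: E-sharp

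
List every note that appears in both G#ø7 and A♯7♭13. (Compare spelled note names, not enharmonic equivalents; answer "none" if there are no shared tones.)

G#  F#

G#ø7: G# B D F#
A♯7♭13: A# C## E# G# F#
Common to both → G#, F#.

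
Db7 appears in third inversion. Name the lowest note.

Cb

Db7 in root position is Db–F–Ab–Cb.
Third inversion places the seventh in the bass, which is Cb.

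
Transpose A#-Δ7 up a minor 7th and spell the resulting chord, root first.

Transposed root: A# → G# (minor 7th up). So we spell G# minor-major seventh:
- root: G#
- minor 3rd: B
- perfect 5th: D#
- major 7th: F##

G#, B, D#, F##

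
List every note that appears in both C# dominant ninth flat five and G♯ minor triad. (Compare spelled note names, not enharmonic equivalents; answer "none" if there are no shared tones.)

C# dominant ninth flat five = C-sharp, E-sharp, G, B, D-sharp.
G♯ minor triad = G-sharp, B, D-sharp.
Shared: B, D-sharp.

B  D-sharp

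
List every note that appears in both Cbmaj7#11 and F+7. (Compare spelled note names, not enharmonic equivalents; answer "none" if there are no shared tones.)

Eb, F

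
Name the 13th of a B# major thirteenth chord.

G##

Root of B# major thirteenth = B#. The 13th is a major 13th: B# up a major 13th → G##.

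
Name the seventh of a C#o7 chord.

B♭

Root of C#o7 = C♯. The 7th is a diminished 7th: C♯ up a diminished 7th → B♭.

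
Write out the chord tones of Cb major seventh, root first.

Cb – Eb – Gb – Bb

Root Cb, quality major seventh:
Cb — root
Eb — major 3rd
Gb — perfect 5th
Bb — major 7th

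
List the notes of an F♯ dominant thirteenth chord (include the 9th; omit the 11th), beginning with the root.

F♯ dominant thirteenth: dominant thirteenth on F-sharp.
Root: F-sharp
Major 3rd (3rd): A-sharp
Perfect 5th (5th): C-sharp
Minor 7th (7th): E
Major 9th (9th): G-sharp
Major 13th (13th): D-sharp

F-sharp – A-sharp – C-sharp – E – G-sharp – D-sharp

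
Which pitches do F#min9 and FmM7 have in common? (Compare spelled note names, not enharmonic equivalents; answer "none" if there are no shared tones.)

E

F#min9: F♯ A C♯ E G♯
FmM7: F A♭ C E
Common to both → E.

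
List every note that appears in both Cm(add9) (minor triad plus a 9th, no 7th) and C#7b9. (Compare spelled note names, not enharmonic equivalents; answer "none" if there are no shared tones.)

D

Cm(add9): C Eb G D
C#7b9: C# E# G# B D
Common to both → D.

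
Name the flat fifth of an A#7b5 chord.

E

A#7b5 is built on A♯; its 5th is a diminished 5th above the root.
A fifth above A uses the letter E, and the diminished 5th above A♯ is E.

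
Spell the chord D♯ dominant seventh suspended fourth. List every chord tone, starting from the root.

D-sharp, G-sharp, A-sharp, C-sharp

Root D-sharp, quality dominant seventh suspended fourth:
root → D-sharp
4th (perfect 4th) → G-sharp
5th (perfect 5th) → A-sharp
7th (minor 7th) → C-sharp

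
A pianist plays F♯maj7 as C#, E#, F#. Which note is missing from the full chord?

A#

The full F♯maj7 chord is F#, A#, C#, E#.
Comparing with the voicing, the major 3rd (3rd) — A# — is absent.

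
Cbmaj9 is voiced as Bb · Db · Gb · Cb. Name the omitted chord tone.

Eb

The full Cbmaj9 chord is Cb, Eb, Gb, Bb, Db.
Comparing with the voicing, the major 3rd (3rd) — Eb — is absent.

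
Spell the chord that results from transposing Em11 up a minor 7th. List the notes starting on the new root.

E up a minor 7th → D. New chord: D minor eleventh.
D — root
F — minor 3rd
A — perfect 5th
C — minor 7th
E — major 9th
G — perfect 11th

D, F, A, C, E, G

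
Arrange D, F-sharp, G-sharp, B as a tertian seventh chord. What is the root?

Arranged so that each adjacent pair is a third by letter name: G-sharp – B – D – F-sharp.
The bottom of that stack, G-sharp, is the root (this is G-sharp half-diminished seventh).

G-sharp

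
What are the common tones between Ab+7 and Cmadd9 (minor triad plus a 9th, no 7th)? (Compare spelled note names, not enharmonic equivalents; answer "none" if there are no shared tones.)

Ab+7 = A♭, C, E, G♭.
Cmadd9 = C, E♭, G, D.
Shared: C.

C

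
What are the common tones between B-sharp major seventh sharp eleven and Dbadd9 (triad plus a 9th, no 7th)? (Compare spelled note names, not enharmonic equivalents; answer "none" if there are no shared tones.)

B-sharp major seventh sharp eleven = B#, D##, F##, A##, E##.
Dbadd9 = Db, F, Ab, Eb.
Shared: none.

none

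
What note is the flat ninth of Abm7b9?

Bbb

Root of Abm7b9 = Ab. The 9th is a minor 9th: Ab up a minor 9th → Bbb.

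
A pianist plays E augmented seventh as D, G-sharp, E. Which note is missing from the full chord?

B-sharp

The full E augmented seventh chord is E, G-sharp, B-sharp, D.
Comparing with the voicing, the augmented 5th (5th) — B-sharp — is absent.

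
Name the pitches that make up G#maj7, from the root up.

G#maj7 is a major seventh built on G♯.
root → G♯
3rd (major 3rd) → B♯
5th (perfect 5th) → D♯
7th (major 7th) → F𝄪

G♯ – B♯ – D♯ – F𝄪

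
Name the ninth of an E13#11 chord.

F#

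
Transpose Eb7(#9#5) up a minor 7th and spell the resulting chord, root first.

D♭ – F – A – C♭ – E

Transposed root: E♭ → D♭ (minor 7th up). So we spell D♭ dominant seventh sharp nine sharp five:
D♭ — root
F — major 3rd
A — augmented 5th
C♭ — minor 7th
E — augmented 9th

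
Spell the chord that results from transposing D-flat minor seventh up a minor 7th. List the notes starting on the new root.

Transposed root: Db → Cb (minor 7th up). So we spell Cb minor seventh:
root → Cb
3rd (minor 3rd) → Ebb
5th (perfect 5th) → Gb
7th (minor 7th) → Bbb

Cb, Ebb, Gb, Bbb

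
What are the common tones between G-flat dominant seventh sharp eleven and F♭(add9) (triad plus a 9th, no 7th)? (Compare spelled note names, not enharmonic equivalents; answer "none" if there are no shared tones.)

G-flat dominant seventh sharp eleven: G♭ B♭ D♭ F♭ C
F♭(add9): F♭ A♭ C♭ G♭
Common to both → G♭, F♭.

G♭  F♭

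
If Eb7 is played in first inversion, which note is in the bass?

Eb7 = Eb–G–Bb–Db. First inversion → third in the bass = G.

G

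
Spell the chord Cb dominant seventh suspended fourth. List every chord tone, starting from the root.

C-flat F-flat G-flat B-double-flat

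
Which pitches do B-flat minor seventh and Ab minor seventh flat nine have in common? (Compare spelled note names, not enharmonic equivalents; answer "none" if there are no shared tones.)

B-flat minor seventh = B-flat, D-flat, F, A-flat.
Ab minor seventh flat nine = A-flat, C-flat, E-flat, G-flat, B-double-flat.
Shared: A-flat.

A-flat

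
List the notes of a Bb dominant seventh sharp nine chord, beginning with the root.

Bb dominant seventh sharp nine: dominant seventh sharp nine on B-flat.
root → B-flat
3rd (major 3rd) → D
5th (perfect 5th) → F
7th (minor 7th) → A-flat
9th (augmented 9th) → C-sharp

B-flat, D, F, A-flat, C-sharp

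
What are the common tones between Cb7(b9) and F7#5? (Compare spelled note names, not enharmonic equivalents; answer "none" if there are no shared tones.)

Eb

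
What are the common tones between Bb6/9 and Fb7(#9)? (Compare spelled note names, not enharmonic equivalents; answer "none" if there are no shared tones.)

G

Bb6/9: B♭ D F G C
Fb7(#9): F♭ A♭ C♭ E𝄫 G
Common to both → G.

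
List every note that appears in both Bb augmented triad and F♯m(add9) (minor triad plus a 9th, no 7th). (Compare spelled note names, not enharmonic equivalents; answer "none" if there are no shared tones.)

Bb augmented triad: Bb D F#
F♯m(add9): F# A C# G#
Common to both → F#.

F#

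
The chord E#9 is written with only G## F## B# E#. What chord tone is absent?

D#

E#9 = E#, G##, B#, D#, F##. The voicing lacks the 7th (minor 7th), D#.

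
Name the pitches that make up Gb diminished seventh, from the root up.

G-flat B-double-flat D-double-flat F-double-flat

Gb diminished seventh: diminished seventh on G-flat.
root → G-flat
3rd (minor 3rd) → B-double-flat
5th (diminished 5th) → D-double-flat
7th (diminished 7th) → F-double-flat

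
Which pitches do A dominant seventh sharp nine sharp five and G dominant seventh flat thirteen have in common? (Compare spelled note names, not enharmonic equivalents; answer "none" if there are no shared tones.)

G

A dominant seventh sharp nine sharp five = A, C#, E#, G, B#.
G dominant seventh flat thirteen = G, B, D, F, Eb.
Shared: G.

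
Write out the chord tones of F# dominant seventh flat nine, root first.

F#, A#, C#, E, G

F# dominant seventh flat nine is a dominant seventh flat nine built on F#.
F# — root
A# — major 3rd
C# — perfect 5th
E — minor 7th
G — minor 9th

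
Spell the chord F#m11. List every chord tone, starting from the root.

F#m11: minor eleventh on F#.
F# — root
A — minor 3rd
C# — perfect 5th
E — minor 7th
G# — major 9th
B — perfect 11th

F# – A – C# – E – G# – B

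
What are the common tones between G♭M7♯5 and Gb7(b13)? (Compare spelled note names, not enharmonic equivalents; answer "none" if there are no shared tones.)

Gb – Bb

G♭M7♯5 = Gb, Bb, D, F.
Gb7(b13) = Gb, Bb, Db, Fb, Ebb.
Shared: Gb, Bb.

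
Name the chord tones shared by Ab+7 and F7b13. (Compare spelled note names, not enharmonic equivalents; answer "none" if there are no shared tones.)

Ab+7 = Ab, C, E, Gb.
F7b13 = F, A, C, Eb, Db.
Shared: C.

C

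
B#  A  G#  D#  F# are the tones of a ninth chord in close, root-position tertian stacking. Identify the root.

Arranged so that each adjacent pair is a third by letter name: G# – B# – D# – F# – A.
The bottom of that stack, G#, is the root (this is G# dominant seventh flat nine).

G#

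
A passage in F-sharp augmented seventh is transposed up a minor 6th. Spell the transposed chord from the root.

D F-sharp A-sharp C

Transposed root: F-sharp → D (minor 6th up). So we spell D augmented seventh:
root → D
3rd (major 3rd) → F-sharp
5th (augmented 5th) → A-sharp
7th (minor 7th) → C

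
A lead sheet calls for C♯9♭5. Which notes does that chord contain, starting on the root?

C#, E#, G, B, D#

C♯9♭5: dominant ninth flat five on C#.
C# — root
E# — major 3rd
G — diminished 5th
B — minor 7th
D# — major 9th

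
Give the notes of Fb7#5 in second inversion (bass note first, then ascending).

C, E𝄫, F♭, A♭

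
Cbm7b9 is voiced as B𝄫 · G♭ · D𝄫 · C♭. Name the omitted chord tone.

The full Cbm7b9 chord is C♭, E𝄫, G♭, B𝄫, D𝄫.
Comparing with the voicing, the minor 3rd (3rd) — E𝄫 — is absent.

E𝄫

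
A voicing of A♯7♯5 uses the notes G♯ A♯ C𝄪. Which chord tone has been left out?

The full A♯7♯5 chord is A♯, C𝄪, E𝄪, G♯.
Comparing with the voicing, the augmented 5th (5th) — E𝄪 — is absent.

E𝄪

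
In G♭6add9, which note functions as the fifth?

D♭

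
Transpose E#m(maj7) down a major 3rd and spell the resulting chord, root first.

C#, E, G#, B#

E# down a major 3rd → C#. New chord: C# minor-major seventh.
C# — root
E — minor 3rd
G# — perfect 5th
B# — major 7th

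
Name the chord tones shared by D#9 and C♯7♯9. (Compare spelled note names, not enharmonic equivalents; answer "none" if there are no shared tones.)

D#9 = D#, F##, A#, C#, E#.
C♯7♯9 = C#, E#, G#, B, D##.
Shared: C#, E#.

C#  E#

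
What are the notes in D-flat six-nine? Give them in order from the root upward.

D-flat six-nine: six-nine on Db.
Root: Db
Major 3rd (3rd): F
Perfect 5th (5th): Ab
Major 6th (6th): Bb
Major 9th (9th): Eb

Db, F, Ab, Bb, Eb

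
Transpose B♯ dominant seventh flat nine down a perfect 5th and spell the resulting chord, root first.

E-sharp G-double-sharp B-sharp D-sharp F-sharp

A perfect 5th down from B-sharp is E-sharp, so the new chord is E-sharp dominant seventh flat nine.
E-sharp — root
G-double-sharp — major 3rd
B-sharp — perfect 5th
D-sharp — minor 7th
F-sharp — minor 9th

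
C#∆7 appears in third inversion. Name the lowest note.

B#

C#∆7 = C#–E#–G#–B#. Third inversion → seventh in the bass = B#.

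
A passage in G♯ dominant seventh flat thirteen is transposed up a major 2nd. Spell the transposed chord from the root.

A-sharp C-double-sharp E-sharp G-sharp F-sharp

A major 2nd up from G-sharp is A-sharp, so the new chord is A-sharp dominant seventh flat thirteen.
Root: A-sharp
Major 3rd (3rd): C-double-sharp
Perfect 5th (5th): E-sharp
Minor 7th (7th): G-sharp
Minor 13th (13th): F-sharp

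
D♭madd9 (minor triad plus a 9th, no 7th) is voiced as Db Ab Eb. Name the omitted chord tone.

Fb

The full D♭madd9 chord is Db, Fb, Ab, Eb.
Comparing with the voicing, the minor 3rd (3rd) — Fb — is absent.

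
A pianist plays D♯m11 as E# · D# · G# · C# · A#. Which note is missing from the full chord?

F#

The full D♯m11 chord is D#, F#, A#, C#, E#, G#.
Comparing with the voicing, the minor 3rd (3rd) — F# — is absent.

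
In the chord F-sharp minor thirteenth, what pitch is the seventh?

E

Root of F-sharp minor thirteenth = F-sharp. The 7th is a minor 7th: F-sharp up a minor 7th → E.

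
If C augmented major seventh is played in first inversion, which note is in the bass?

E

C augmented major seventh in root position is C–E–G#–B.
First inversion places the third in the bass, which is E.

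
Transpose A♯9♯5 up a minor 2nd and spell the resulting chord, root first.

B, D#, F##, A, C#

A minor 2nd up from A# is B, so the new chord is B dominant ninth sharp five.
Root: B
Major 3rd (3rd): D#
Augmented 5th (5th): F##
Minor 7th (7th): A
Major 9th (9th): C#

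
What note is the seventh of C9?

C9 is built on C; its 7th is a minor 7th above the root.
A seventh above C uses the letter B, and the minor 7th above C is Bb.

Bb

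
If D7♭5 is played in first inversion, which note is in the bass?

D7♭5 in root position is D–F#–Ab–C.
First inversion places the third in the bass, which is F#.

F#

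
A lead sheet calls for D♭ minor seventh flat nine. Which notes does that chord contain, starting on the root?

D♭ minor seventh flat nine: minor seventh flat nine on D♭.
root → D♭
3rd (minor 3rd) → F♭
5th (perfect 5th) → A♭
7th (minor 7th) → C♭
9th (minor 9th) → E𝄫

D♭, F♭, A♭, C♭, E𝄫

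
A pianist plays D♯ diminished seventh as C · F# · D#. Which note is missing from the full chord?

A

D♯ diminished seventh = D#, F#, A, C. The voicing lacks the 5th (diminished 5th), A.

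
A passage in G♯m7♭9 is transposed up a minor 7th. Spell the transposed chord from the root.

F#, A, C#, E, G

G# up a minor 7th → F#. New chord: F# minor seventh flat nine.
Root: F#
Minor 3rd (3rd): A
Perfect 5th (5th): C#
Minor 7th (7th): E
Minor 9th (9th): G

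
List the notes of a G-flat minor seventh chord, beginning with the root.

Gb  Bbb  Db  Fb

G-flat minor seventh: minor seventh on Gb.
root → Gb
3rd (minor 3rd) → Bbb
5th (perfect 5th) → Db
7th (minor 7th) → Fb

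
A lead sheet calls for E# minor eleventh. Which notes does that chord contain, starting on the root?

E# minor eleventh: minor eleventh on E#.
E# — root
G# — minor 3rd
B# — perfect 5th
D# — minor 7th
F## — major 9th
A# — perfect 11th

E#, G#, B#, D#, F##, A#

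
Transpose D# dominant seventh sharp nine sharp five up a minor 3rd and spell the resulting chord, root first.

F-sharp – A-sharp – C-double-sharp – E – G-double-sharp

D-sharp up a minor 3rd → F-sharp. New chord: F-sharp dominant seventh sharp nine sharp five.
Root: F-sharp
Major 3rd (3rd): A-sharp
Augmented 5th (5th): C-double-sharp
Minor 7th (7th): E
Augmented 9th (9th): G-double-sharp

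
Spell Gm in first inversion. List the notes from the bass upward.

In root position, Gm is G–B♭–D.
First inversion puts the third (B♭) in the bass.

B♭, D, G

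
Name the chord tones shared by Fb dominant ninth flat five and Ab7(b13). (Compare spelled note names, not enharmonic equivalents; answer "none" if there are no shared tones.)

Fb dominant ninth flat five: Fb Ab Cbb Ebb Gb
Ab7(b13): Ab C Eb Gb Fb
Common to both → Fb, Ab, Gb.

Fb Ab Gb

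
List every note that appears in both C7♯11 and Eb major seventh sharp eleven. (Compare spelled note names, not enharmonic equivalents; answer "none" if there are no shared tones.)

C7♯11 = C, E, G, Bb, F#.
Eb major seventh sharp eleven = Eb, G, Bb, D, A.
Shared: G, Bb.

G  Bb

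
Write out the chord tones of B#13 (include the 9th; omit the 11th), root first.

B#, D##, F##, A#, C##, G##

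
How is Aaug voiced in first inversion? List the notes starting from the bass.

Aaug = A–C#–E#; first inversion → third (C#) lowest.

C#, E#, A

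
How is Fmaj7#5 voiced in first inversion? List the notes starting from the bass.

A – C♯ – E – F

In root position, Fmaj7#5 is F–A–C♯–E.
First inversion puts the third (A) in the bass.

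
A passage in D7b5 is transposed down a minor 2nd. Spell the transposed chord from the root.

C# E# G B

D down a minor 2nd → C#. New chord: C# dominant seventh flat five.
- root: C#
- major 3rd: E#
- diminished 5th: G
- minor 7th: B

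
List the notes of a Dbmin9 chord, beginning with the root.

Dbmin9 is a minor ninth built on D♭.
Root: D♭
Minor 3rd (3rd): F♭
Perfect 5th (5th): A♭
Minor 7th (7th): C♭
Major 9th (9th): E♭

D♭ F♭ A♭ C♭ E♭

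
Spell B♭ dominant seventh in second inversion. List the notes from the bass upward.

F – A-flat – B-flat – D

B♭ dominant seventh = B-flat–D–F–A-flat; second inversion → fifth (F) lowest.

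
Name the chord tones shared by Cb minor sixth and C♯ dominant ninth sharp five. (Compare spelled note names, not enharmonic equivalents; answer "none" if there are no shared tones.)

none

Cb minor sixth = C-flat, E-double-flat, G-flat, A-flat.
C♯ dominant ninth sharp five = C-sharp, E-sharp, G-double-sharp, B, D-sharp.
Shared: none.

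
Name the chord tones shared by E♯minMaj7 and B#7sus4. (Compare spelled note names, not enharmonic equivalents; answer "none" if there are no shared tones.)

E# – B#

E♯minMaj7 = E#, G#, B#, D##.
B#7sus4 = B#, E#, F##, A#.
Shared: E#, B#.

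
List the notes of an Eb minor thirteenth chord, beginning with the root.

Eb minor thirteenth: minor thirteenth on E♭.
E♭ — root
G♭ — minor 3rd
B♭ — perfect 5th
D♭ — minor 7th
F — major 9th
A♭ — perfect 11th
C — major 13th

E♭ G♭ B♭ D♭ F A♭ C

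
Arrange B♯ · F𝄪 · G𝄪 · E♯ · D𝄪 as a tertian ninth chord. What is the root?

E♯

Arranged so that each adjacent pair is a third by letter name: E♯ – G𝄪 – B♯ – D𝄪 – F𝄪.
The bottom of that stack, E♯, is the root (this is E♯ major ninth).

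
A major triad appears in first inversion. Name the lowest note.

C-sharp

A major triad = A–C-sharp–E. First inversion → third in the bass = C-sharp.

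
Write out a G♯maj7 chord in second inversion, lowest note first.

In root position, G♯maj7 is G#–B#–D#–F##.
Second inversion puts the fifth (D#) in the bass.

D# F## G# B#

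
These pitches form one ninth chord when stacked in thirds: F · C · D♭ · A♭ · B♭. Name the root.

B♭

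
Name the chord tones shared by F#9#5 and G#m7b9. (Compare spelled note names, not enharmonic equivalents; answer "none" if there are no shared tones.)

F#  G#

F#9#5 = F#, A#, C##, E, G#.
G#m7b9 = G#, B, D#, F#, A.
Shared: F#, G#.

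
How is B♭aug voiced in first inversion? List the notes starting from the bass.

D, F♯, B♭

B♭aug = B♭–D–F♯; first inversion → third (D) lowest.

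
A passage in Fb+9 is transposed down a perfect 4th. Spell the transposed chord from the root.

C♭  E♭  G  B𝄫  D♭

A perfect 4th down from F♭ is C♭, so the new chord is C♭ dominant ninth sharp five.
Root: C♭
Major 3rd (3rd): E♭
Augmented 5th (5th): G
Minor 7th (7th): B𝄫
Major 9th (9th): D♭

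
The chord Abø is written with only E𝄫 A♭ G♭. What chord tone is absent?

The full Abø chord is A♭, C♭, E𝄫, G♭.
Comparing with the voicing, the minor 3rd (3rd) — C♭ — is absent.

C♭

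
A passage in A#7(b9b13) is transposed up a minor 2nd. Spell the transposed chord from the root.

B  D#  F#  A  C  G

A minor 2nd up from A# is B, so the new chord is B dominant seventh flat nine flat thirteen.
B — root
D# — major 3rd
F# — perfect 5th
A — minor 7th
C — minor 9th
G — minor 13th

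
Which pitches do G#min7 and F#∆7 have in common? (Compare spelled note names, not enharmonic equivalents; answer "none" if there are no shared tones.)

F#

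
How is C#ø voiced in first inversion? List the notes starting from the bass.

E  G  B  C#

C#ø = C#–E–G–B; first inversion → third (E) lowest.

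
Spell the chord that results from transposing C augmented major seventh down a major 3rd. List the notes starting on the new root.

Ab  C  E  G

A major 3rd down from C is Ab, so the new chord is Ab augmented major seventh.
- root: Ab
- major 3rd: C
- augmented 5th: E
- major 7th: G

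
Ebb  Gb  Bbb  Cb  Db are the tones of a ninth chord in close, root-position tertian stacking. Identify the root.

Cb

Arranged so that each adjacent pair is a third by letter name: Cb – Ebb – Gb – Bbb – Db.
The bottom of that stack, Cb, is the root (this is Cb minor ninth).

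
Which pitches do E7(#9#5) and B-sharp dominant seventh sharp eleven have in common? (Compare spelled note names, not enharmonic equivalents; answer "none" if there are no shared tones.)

B#, F##

E7(#9#5): E G# B# D F##
B-sharp dominant seventh sharp eleven: B# D## F## A# E##
Common to both → B#, F##.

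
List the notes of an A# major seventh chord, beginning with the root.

A#, C##, E#, G##

Root A#, quality major seventh:
Root: A#
Major 3rd (3rd): C##
Perfect 5th (5th): E#
Major 7th (7th): G##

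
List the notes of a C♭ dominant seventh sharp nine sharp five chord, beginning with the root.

C-flat, E-flat, G, B-double-flat, D

Root C-flat, quality dominant seventh sharp nine sharp five:
root → C-flat
3rd (major 3rd) → E-flat
5th (augmented 5th) → G
7th (minor 7th) → B-double-flat
9th (augmented 9th) → D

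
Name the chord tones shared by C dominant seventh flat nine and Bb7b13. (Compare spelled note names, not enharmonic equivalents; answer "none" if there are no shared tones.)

Bb

C dominant seventh flat nine = C, E, G, Bb, Db.
Bb7b13 = Bb, D, F, Ab, Gb.
Shared: Bb.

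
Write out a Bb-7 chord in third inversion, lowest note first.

Ab, Bb, Db, F

In root position, Bb-7 is Bb–Db–F–Ab.
Third inversion puts the seventh (Ab) in the bass.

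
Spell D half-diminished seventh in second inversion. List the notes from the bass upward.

Ab  C  D  F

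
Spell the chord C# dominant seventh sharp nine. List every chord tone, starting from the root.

C-sharp – E-sharp – G-sharp – B – D-double-sharp

C# dominant seventh sharp nine is a dominant seventh sharp nine built on C-sharp.
root → C-sharp
3rd (major 3rd) → E-sharp
5th (perfect 5th) → G-sharp
7th (minor 7th) → B
9th (augmented 9th) → D-double-sharp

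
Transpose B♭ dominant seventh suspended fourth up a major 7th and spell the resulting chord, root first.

A – D – E – G

Transposed root: Bb → A (major 7th up). So we spell A dominant seventh suspended fourth:
A — root
D — perfect 4th
E — perfect 5th
G — minor 7th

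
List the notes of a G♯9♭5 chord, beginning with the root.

G# – B# – D – F# – A#

G♯9♭5: dominant ninth flat five on G#.
G# — root
B# — major 3rd
D — diminished 5th
F# — minor 7th
A# — major 9th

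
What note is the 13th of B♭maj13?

G

Root of B♭maj13 = Bb. The 13th is a major 13th: Bb up a major 13th → G.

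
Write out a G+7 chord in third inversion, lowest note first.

F, G, B, D#

In root position, G+7 is G–B–D#–F.
Third inversion puts the seventh (F) in the bass.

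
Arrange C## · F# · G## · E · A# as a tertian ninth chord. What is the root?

Arranged so that each adjacent pair is a third by letter name: F# – A# – C## – E – G##.
The bottom of that stack, F#, is the root (this is F# dominant seventh sharp nine sharp five).

F#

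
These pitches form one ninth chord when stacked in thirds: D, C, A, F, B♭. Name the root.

B♭

Stacking in thirds gives B♭ – D – F – A – C, so B♭ is the root — B♭ major ninth.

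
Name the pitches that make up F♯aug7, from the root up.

F# – A# – C## – E

F♯aug7 is an augmented seventh built on F#.
- root: F#
- major 3rd: A#
- augmented 5th: C##
- minor 7th: E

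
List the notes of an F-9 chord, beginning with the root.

Root F, quality minor ninth:
F — root
Ab — minor 3rd
C — perfect 5th
Eb — minor 7th
G — major 9th

F – Ab – C – Eb – G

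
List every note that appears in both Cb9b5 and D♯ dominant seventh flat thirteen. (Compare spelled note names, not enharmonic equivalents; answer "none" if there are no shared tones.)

none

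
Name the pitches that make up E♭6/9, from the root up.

Root E♭, quality six-nine:
E♭ — root
G — major 3rd
B♭ — perfect 5th
C — major 6th
F — major 9th

E♭, G, B♭, C, F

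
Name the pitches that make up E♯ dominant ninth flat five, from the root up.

Root E#, quality dominant ninth flat five:
Root: E#
Major 3rd (3rd): G##
Diminished 5th (5th): B
Minor 7th (7th): D#
Major 9th (9th): F##

E#, G##, B, D#, F##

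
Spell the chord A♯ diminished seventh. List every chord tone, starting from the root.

A# – C# – E – G

A♯ diminished seventh: diminished seventh on A#.
- root: A#
- minor 3rd: C#
- diminished 5th: E
- diminished 7th: G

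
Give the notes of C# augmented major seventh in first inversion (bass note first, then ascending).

In root position, C# augmented major seventh is C♯–E♯–G𝄪–B♯.
First inversion puts the third (E♯) in the bass.

E♯, G𝄪, B♯, C♯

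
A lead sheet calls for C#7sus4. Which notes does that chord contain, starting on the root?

C# – F# – G# – B

C#7sus4 is a dominant seventh suspended fourth built on C#.
root → C#
4th (perfect 4th) → F#
5th (perfect 5th) → G#
7th (minor 7th) → B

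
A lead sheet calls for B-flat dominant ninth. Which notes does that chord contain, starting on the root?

Bb D F Ab C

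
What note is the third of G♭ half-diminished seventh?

Root of G♭ half-diminished seventh = G-flat. The 3rd is a minor 3rd: G-flat up a minor 3rd → B-double-flat.

B-double-flat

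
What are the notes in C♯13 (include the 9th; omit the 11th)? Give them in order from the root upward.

C♯13: dominant thirteenth on C#.
root → C#
3rd (major 3rd) → E#
5th (perfect 5th) → G#
7th (minor 7th) → B
9th (major 9th) → D#
13th (major 13th) → A#

C# – E# – G# – B – D# – A#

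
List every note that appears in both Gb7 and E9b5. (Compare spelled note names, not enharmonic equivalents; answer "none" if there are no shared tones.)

Gb7: Gb Bb Db Fb
E9b5: E G# Bb D F#
Common to both → Bb.

Bb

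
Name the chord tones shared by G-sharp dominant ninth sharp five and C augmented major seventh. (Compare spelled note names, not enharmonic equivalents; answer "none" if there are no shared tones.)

G-sharp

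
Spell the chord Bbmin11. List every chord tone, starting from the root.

Root Bb, quality minor eleventh:
Bb — root
Db — minor 3rd
F — perfect 5th
Ab — minor 7th
C — major 9th
Eb — perfect 11th

Bb  Db  F  Ab  C  Eb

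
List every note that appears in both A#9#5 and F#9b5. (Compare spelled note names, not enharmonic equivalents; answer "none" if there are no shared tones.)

A#9#5 = A#, C##, E##, G#, B#.
F#9b5 = F#, A#, C, E, G#.
Shared: A#, G#.

A#, G#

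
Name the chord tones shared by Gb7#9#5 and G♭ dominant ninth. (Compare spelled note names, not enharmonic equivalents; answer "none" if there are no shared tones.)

Gb  Bb  Fb

Gb7#9#5: Gb Bb D Fb A
G♭ dominant ninth: Gb Bb Db Fb Ab
Common to both → Gb, Bb, Fb.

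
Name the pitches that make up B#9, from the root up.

B#, D##, F##, A#, C##

B#9 is a dominant ninth built on B#.
root → B#
3rd (major 3rd) → D##
5th (perfect 5th) → F##
7th (minor 7th) → A#
9th (major 9th) → C##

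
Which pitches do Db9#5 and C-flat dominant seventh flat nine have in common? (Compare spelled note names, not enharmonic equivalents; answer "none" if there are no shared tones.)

Cb  Eb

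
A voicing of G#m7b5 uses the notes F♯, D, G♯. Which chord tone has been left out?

B

The full G#m7b5 chord is G♯, B, D, F♯.
Comparing with the voicing, the minor 3rd (3rd) — B — is absent.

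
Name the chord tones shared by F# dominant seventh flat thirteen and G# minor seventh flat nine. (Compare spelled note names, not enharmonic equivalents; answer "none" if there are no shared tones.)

F-sharp

F# dominant seventh flat thirteen = F-sharp, A-sharp, C-sharp, E, D.
G# minor seventh flat nine = G-sharp, B, D-sharp, F-sharp, A.
Shared: F-sharp.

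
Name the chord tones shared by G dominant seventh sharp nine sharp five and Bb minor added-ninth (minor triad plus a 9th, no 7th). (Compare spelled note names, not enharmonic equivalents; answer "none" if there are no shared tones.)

F

G dominant seventh sharp nine sharp five: G B D-sharp F A-sharp
Bb minor added-ninth: B-flat D-flat F C
Common to both → F.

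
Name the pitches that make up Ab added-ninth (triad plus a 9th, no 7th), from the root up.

Root Ab, quality added-ninth:
- root: Ab
- major 3rd: C
- perfect 5th: Eb
- major 9th: Bb

Ab, C, Eb, Bb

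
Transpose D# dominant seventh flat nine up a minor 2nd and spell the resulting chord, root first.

D-sharp up a minor 2nd → E. New chord: E dominant seventh flat nine.
root → E
3rd (major 3rd) → G-sharp
5th (perfect 5th) → B
7th (minor 7th) → D
9th (minor 9th) → F

E G-sharp B D F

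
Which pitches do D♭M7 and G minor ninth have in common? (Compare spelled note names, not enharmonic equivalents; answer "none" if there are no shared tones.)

F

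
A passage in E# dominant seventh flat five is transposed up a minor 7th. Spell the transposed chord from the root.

D# – F## – A – C#

A minor 7th up from E# is D#, so the new chord is D# dominant seventh flat five.
root → D#
3rd (major 3rd) → F##
5th (diminished 5th) → A
7th (minor 7th) → C#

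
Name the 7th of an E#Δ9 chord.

E#Δ9 is built on E#; its 7th is a major 7th above the root.
A seventh above E uses the letter D, and the major 7th above E# is D##.

D##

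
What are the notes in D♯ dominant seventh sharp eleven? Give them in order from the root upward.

D# F## A# C# G##

D♯ dominant seventh sharp eleven: dominant seventh sharp eleven on D#.
Root: D#
Major 3rd (3rd): F##
Perfect 5th (5th): A#
Minor 7th (7th): C#
Augmented 11th (11th): G##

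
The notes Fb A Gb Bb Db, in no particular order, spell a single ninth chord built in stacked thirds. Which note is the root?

Gb

Stacking in thirds gives Gb – Bb – Db – Fb – A, so Gb is the root — Gb dominant seventh sharp nine.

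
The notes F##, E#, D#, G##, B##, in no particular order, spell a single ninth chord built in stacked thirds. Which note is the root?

E#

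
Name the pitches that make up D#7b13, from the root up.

Root D#, quality dominant seventh flat thirteen:
Root: D#
Major 3rd (3rd): F##
Perfect 5th (5th): A#
Minor 7th (7th): C#
Minor 13th (13th): B

D# F## A# C# B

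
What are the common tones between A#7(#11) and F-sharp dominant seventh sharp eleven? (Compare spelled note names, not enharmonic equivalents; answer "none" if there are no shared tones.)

A#

A#7(#11) = A#, C##, E#, G#, D##.
F-sharp dominant seventh sharp eleven = F#, A#, C#, E, B#.
Shared: A#.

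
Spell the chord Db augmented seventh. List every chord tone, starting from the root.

D-flat  F  A  C-flat

Root D-flat, quality augmented seventh:
- root: D-flat
- major 3rd: F
- augmented 5th: A
- minor 7th: C-flat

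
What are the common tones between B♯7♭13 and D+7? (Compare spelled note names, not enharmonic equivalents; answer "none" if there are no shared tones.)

B♯7♭13 = B#, D##, F##, A#, G#.
D+7 = D, F#, A#, C.
Shared: A#.

A#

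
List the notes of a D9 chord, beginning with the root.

D9: dominant ninth on D.
Root: D
Major 3rd (3rd): F#
Perfect 5th (5th): A
Minor 7th (7th): C
Major 9th (9th): E

D, F#, A, C, E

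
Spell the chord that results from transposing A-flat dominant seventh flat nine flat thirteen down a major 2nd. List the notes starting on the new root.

A♭ down a major 2nd → G♭. New chord: G♭ dominant seventh flat nine flat thirteen.
Root: G♭
Major 3rd (3rd): B♭
Perfect 5th (5th): D♭
Minor 7th (7th): F♭
Minor 9th (9th): A𝄫
Minor 13th (13th): E𝄫

G♭, B♭, D♭, F♭, A𝄫, E𝄫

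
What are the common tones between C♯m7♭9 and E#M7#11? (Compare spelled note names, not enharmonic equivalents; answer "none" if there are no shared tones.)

C♯m7♭9: C♯ E G♯ B D
E#M7#11: E♯ G𝄪 B♯ D𝄪 A𝄪
Common to both → none.

none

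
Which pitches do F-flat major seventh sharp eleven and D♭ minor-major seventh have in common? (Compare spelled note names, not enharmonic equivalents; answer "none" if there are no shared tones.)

F-flat, A-flat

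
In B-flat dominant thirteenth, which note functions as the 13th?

G

B-flat dominant thirteenth is built on B♭; its 13th is a major 13th above the root.
A sixth above B uses the letter G, and the major 13th above B♭ is G.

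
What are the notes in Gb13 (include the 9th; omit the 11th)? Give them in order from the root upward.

Gb Bb Db Fb Ab Eb

Gb13: dominant thirteenth on Gb.
root → Gb
3rd (major 3rd) → Bb
5th (perfect 5th) → Db
7th (minor 7th) → Fb
9th (major 9th) → Ab
13th (major 13th) → Eb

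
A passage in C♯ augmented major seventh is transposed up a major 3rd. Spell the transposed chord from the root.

E-sharp  G-double-sharp  B-double-sharp  D-double-sharp

A major 3rd up from C-sharp is E-sharp, so the new chord is E-sharp augmented major seventh.
- root: E-sharp
- major 3rd: G-double-sharp
- augmented 5th: B-double-sharp
- major 7th: D-double-sharp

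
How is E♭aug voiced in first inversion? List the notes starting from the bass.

E♭aug = Eb–G–B; first inversion → third (G) lowest.

G, B, Eb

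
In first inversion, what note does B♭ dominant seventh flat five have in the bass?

B♭ dominant seventh flat five in root position is B-flat–D–F-flat–A-flat.
First inversion places the third in the bass, which is D.

D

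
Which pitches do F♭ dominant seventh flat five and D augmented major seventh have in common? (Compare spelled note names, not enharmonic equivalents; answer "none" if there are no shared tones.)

F♭ dominant seventh flat five = F-flat, A-flat, C-double-flat, E-double-flat.
D augmented major seventh = D, F-sharp, A-sharp, C-sharp.
Shared: none.

none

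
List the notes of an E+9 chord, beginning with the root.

E+9 is a dominant ninth sharp five built on E.
- root: E
- major 3rd: G♯
- augmented 5th: B♯
- minor 7th: D
- major 9th: F♯

E G♯ B♯ D F♯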